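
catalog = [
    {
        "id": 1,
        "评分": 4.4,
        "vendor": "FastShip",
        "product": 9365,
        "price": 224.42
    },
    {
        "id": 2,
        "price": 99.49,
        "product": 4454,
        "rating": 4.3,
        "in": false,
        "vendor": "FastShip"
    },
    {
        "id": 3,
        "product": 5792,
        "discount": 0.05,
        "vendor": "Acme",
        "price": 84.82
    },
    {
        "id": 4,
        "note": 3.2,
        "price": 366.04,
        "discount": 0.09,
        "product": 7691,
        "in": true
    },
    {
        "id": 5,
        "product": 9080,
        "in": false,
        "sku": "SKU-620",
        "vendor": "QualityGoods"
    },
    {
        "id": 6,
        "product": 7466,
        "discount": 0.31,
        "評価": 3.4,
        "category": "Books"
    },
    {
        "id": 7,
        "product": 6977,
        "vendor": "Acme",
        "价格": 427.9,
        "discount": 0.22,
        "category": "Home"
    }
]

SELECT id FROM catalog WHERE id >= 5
[5, 6, 7]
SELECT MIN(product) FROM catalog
4454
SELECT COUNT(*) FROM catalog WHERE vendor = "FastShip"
2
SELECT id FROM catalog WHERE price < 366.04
[1, 2, 3]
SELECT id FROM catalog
[1, 2, 3, 4, 5, 6, 7]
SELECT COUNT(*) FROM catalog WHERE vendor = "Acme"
2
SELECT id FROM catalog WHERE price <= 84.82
[3]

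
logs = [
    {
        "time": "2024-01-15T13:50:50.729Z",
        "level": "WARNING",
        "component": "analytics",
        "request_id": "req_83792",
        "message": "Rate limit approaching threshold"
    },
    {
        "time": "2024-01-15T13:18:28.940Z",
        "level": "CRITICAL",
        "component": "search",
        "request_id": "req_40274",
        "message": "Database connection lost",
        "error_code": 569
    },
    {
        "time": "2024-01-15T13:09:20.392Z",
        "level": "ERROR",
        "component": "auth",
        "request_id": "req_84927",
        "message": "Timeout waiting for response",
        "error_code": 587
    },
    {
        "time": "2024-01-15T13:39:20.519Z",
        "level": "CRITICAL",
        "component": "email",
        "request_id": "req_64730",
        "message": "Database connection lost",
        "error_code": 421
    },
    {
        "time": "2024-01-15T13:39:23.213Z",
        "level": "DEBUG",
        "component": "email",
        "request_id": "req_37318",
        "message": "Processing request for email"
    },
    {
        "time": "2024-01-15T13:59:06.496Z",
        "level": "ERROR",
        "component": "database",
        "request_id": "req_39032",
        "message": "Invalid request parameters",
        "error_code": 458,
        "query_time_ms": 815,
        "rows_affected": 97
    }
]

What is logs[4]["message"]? "Processing request for email"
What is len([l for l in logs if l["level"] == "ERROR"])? 2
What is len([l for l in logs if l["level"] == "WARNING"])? 1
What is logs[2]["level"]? "ERROR"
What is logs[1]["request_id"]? "req_40274"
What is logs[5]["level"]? "ERROR"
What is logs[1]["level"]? "CRITICAL"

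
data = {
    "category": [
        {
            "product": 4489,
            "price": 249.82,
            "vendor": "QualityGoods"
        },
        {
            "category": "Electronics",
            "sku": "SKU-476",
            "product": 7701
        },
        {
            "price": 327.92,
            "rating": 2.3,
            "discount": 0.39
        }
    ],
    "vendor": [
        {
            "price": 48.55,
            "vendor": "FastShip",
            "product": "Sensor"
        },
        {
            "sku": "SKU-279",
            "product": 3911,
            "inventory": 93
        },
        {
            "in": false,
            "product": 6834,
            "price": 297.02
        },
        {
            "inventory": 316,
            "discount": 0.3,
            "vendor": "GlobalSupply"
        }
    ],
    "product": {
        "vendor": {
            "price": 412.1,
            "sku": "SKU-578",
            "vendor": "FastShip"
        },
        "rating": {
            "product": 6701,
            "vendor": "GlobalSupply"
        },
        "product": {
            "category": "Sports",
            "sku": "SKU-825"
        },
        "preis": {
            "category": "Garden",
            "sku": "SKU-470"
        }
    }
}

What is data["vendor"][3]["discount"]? 0.3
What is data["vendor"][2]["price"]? 297.02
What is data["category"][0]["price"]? 249.82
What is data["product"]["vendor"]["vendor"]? "FastShip"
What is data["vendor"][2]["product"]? 6834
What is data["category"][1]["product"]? 7701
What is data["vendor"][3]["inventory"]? 316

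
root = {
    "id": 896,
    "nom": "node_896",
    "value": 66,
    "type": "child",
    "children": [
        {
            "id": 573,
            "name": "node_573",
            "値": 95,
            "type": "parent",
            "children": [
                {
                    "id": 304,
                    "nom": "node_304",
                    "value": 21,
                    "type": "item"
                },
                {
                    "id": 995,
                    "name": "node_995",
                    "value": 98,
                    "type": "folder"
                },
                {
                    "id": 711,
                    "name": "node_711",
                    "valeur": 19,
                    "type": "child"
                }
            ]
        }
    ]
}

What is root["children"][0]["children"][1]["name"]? "node_995"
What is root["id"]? 896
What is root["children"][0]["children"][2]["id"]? 711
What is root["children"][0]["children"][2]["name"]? "node_711"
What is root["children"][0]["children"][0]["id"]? 304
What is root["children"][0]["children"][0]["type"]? "item"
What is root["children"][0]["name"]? "node_573"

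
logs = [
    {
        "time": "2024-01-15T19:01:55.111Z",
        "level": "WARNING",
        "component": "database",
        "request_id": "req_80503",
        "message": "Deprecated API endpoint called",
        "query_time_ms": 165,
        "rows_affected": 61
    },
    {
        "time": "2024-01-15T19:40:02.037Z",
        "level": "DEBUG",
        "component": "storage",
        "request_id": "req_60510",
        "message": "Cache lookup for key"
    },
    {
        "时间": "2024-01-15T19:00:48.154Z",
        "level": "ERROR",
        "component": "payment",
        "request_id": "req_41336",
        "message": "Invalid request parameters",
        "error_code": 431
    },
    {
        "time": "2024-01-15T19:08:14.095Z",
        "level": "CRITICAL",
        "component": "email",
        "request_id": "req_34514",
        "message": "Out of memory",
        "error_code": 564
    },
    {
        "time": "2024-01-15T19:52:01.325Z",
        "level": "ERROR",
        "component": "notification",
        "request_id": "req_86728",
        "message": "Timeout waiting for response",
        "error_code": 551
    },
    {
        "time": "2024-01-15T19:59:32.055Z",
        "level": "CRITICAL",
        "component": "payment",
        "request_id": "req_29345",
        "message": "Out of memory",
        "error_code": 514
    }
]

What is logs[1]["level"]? "DEBUG"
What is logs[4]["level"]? "ERROR"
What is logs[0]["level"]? "WARNING"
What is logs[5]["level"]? "CRITICAL"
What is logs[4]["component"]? "notification"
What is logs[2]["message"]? "Invalid request parameters"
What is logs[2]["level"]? "ERROR"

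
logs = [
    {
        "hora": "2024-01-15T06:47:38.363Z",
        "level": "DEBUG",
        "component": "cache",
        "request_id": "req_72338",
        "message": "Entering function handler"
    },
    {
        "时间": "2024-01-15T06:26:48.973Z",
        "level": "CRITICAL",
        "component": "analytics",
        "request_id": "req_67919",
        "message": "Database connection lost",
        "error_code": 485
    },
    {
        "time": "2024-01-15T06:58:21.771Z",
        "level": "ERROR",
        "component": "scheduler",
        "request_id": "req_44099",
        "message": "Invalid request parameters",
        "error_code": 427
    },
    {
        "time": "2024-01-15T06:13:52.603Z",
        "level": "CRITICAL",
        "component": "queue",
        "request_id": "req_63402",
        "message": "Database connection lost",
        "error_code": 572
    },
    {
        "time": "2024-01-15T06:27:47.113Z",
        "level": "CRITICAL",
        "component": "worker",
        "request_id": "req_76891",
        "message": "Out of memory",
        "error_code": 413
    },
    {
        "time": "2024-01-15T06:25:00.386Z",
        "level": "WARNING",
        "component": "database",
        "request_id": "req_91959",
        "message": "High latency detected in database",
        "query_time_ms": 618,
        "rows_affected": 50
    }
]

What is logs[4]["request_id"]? "req_76891"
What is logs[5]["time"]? "2024-01-15T06:25:00.386Z"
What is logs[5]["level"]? "WARNING"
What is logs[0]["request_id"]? "req_72338"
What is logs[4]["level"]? "CRITICAL"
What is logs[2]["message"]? "Invalid request parameters"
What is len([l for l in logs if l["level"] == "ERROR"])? 1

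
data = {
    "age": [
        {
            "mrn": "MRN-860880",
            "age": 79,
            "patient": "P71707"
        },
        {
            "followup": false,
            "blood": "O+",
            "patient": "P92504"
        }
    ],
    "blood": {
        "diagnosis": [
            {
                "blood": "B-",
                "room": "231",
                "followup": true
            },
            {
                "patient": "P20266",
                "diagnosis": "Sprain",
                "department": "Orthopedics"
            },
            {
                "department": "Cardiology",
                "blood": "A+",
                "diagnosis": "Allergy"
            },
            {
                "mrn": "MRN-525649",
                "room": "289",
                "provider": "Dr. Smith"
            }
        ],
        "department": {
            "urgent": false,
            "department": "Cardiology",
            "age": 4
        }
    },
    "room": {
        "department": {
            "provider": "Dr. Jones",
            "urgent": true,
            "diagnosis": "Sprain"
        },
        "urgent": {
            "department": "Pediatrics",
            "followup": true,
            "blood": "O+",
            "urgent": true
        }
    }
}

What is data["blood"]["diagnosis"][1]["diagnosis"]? "Sprain"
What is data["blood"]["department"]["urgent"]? False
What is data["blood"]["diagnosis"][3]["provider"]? "Dr. Smith"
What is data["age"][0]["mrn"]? "MRN-860880"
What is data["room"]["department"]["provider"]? "Dr. Jones"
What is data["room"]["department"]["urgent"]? True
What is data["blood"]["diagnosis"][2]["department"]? "Cardiology"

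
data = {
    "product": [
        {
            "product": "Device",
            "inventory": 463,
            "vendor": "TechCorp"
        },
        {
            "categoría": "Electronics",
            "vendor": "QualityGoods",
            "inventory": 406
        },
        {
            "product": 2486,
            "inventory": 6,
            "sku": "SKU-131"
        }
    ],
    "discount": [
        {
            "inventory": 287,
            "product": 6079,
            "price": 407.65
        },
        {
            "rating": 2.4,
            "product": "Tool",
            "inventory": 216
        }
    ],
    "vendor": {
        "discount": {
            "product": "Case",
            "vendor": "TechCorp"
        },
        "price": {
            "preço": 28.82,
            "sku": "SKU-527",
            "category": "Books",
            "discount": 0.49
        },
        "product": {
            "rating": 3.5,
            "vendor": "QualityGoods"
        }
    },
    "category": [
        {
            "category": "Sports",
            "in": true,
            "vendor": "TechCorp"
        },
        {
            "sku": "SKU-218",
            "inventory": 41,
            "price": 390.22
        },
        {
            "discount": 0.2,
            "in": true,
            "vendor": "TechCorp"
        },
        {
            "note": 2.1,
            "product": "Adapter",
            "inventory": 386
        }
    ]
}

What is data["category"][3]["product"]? "Adapter"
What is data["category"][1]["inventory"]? 41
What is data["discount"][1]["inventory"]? 216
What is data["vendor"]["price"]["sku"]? "SKU-527"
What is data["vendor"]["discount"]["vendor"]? "TechCorp"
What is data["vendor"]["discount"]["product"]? "Case"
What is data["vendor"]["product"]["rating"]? 3.5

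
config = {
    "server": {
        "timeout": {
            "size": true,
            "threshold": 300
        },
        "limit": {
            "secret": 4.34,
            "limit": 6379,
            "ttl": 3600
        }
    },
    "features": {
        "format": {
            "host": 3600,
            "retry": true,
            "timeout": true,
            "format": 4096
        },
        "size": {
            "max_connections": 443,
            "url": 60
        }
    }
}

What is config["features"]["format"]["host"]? 3600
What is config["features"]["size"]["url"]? 60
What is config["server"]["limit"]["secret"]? 4.34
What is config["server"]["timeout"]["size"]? True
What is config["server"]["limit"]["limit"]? 6379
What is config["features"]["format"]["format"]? 4096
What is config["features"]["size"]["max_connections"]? 443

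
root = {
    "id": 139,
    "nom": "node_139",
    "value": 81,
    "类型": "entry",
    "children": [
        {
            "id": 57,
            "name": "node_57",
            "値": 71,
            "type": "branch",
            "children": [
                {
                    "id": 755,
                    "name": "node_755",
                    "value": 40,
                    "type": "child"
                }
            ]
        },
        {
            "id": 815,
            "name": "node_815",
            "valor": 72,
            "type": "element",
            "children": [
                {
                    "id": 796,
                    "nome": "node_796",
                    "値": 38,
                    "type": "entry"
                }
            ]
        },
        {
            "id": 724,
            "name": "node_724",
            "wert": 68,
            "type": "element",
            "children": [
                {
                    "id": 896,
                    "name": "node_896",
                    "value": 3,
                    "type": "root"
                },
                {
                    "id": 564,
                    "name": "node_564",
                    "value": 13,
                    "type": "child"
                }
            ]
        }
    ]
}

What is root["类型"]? "entry"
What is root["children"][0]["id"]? 57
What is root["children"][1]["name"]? "node_815"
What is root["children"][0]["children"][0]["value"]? 40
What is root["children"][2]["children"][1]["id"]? 564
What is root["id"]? 139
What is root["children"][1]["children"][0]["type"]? "entry"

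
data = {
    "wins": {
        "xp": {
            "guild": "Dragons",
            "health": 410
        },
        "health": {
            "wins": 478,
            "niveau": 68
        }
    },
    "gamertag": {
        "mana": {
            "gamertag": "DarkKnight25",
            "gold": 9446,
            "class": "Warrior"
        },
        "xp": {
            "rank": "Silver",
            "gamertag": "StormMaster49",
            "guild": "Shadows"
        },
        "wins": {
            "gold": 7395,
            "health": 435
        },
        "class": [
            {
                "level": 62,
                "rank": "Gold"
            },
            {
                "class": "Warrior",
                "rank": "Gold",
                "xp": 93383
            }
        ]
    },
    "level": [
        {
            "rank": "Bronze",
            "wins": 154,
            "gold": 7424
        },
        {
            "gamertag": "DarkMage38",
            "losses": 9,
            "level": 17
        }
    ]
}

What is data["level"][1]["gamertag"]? "DarkMage38"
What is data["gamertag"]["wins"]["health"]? 435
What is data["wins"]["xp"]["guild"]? "Dragons"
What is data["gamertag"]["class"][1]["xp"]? 93383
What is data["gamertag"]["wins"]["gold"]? 7395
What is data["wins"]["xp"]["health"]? 410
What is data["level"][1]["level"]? 17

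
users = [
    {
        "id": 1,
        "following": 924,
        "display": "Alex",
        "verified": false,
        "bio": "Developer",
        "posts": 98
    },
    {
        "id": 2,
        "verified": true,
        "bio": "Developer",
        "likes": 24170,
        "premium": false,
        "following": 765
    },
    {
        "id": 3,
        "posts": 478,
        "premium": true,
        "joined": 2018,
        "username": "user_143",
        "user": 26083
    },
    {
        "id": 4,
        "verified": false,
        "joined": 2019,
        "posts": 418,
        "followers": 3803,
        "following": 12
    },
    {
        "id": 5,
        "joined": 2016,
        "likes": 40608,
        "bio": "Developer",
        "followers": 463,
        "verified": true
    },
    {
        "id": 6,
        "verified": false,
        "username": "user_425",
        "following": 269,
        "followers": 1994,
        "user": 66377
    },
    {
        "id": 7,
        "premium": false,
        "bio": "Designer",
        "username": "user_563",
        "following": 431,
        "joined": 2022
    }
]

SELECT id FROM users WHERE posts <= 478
[1, 3, 4]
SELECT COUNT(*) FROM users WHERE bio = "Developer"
3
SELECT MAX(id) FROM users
7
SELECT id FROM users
[1, 2, 3, 4, 5, 6, 7]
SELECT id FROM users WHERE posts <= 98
[1]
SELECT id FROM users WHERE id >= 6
[6, 7]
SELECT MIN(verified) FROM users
False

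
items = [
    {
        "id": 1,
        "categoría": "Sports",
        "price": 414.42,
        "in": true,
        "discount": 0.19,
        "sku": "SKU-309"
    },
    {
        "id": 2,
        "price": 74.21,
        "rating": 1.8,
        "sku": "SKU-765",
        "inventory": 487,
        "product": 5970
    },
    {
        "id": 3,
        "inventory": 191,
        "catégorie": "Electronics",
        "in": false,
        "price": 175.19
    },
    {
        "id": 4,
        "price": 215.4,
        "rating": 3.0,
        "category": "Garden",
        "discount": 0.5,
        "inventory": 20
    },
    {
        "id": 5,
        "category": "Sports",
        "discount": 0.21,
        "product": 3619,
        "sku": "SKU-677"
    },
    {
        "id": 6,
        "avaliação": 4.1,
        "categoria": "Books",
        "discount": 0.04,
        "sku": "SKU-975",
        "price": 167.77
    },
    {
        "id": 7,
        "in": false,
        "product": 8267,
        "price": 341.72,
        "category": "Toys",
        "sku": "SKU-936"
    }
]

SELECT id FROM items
[1, 2, 3, 4, 5, 6, 7]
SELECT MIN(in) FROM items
False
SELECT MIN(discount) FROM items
0.04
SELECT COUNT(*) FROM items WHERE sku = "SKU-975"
1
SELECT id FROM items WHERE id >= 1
[1, 2, 3, 4, 5, 6, 7]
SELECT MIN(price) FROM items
74.21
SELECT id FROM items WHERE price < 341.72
[2, 3, 4, 6]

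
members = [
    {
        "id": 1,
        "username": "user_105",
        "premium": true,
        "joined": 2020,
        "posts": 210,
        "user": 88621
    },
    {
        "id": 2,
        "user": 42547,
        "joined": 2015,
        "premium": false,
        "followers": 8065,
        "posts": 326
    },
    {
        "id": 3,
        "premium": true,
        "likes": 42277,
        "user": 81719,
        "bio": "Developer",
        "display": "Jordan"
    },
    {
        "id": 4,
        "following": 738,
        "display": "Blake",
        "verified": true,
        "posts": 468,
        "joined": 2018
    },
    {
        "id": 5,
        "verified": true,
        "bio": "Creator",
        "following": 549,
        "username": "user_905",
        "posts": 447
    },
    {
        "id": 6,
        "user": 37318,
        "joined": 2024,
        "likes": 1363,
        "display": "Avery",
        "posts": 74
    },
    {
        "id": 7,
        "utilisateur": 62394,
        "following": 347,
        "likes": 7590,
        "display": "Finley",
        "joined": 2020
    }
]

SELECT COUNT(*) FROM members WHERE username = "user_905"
1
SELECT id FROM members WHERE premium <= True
[1, 2, 3]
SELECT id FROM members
[1, 2, 3, 4, 5, 6, 7]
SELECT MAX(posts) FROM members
468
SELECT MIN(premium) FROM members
False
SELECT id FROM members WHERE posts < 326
[1, 6]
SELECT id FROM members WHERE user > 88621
[]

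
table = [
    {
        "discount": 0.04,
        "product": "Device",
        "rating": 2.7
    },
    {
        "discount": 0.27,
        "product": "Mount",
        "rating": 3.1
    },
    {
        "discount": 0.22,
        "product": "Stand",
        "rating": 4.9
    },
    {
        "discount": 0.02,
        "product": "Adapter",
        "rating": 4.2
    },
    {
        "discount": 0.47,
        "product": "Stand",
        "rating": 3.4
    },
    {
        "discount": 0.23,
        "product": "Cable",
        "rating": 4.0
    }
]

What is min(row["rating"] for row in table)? 2.7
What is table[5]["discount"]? 0.23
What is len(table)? 6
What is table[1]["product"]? "Mount"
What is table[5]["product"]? "Cable"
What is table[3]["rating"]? 4.2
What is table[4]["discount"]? 0.47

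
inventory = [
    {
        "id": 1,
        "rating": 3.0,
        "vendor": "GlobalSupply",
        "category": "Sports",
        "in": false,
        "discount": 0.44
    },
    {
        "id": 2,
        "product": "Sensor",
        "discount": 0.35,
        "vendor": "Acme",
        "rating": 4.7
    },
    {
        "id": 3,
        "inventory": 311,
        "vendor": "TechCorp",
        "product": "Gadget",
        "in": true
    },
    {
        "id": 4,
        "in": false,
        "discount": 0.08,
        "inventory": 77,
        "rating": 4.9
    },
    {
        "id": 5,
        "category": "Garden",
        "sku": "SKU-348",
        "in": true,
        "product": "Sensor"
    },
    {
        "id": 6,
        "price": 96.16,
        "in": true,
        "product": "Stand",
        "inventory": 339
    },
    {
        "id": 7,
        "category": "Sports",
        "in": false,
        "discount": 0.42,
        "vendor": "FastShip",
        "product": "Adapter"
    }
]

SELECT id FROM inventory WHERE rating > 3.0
[2, 4]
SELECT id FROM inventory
[1, 2, 3, 4, 5, 6, 7]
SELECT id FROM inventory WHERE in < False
[]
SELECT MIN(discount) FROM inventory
0.08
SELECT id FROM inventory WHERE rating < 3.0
[]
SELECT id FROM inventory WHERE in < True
[1, 4, 7]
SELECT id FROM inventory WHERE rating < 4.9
[1, 2]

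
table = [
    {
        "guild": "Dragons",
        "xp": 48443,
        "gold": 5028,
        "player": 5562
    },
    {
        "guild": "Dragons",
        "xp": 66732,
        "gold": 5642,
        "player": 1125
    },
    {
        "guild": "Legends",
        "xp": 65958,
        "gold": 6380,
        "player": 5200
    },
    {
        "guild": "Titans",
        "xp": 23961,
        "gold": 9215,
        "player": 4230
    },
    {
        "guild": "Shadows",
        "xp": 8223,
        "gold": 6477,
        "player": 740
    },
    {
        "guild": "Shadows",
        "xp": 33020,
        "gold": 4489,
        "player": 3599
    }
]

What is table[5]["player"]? 3599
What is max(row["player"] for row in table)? 5562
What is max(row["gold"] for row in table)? 9215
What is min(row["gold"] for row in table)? 4489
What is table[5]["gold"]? 4489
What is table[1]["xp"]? 66732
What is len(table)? 6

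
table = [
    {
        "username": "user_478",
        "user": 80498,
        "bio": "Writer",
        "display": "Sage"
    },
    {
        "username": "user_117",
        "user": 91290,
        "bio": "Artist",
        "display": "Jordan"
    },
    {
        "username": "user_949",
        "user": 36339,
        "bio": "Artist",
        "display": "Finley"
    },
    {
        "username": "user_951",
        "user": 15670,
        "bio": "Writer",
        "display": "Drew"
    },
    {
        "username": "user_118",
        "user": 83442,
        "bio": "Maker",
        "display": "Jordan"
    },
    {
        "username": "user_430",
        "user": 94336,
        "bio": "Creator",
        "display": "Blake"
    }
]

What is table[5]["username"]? "user_430"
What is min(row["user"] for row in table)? 15670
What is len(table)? 6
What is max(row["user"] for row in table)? 94336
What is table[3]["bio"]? "Writer"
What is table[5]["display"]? "Blake"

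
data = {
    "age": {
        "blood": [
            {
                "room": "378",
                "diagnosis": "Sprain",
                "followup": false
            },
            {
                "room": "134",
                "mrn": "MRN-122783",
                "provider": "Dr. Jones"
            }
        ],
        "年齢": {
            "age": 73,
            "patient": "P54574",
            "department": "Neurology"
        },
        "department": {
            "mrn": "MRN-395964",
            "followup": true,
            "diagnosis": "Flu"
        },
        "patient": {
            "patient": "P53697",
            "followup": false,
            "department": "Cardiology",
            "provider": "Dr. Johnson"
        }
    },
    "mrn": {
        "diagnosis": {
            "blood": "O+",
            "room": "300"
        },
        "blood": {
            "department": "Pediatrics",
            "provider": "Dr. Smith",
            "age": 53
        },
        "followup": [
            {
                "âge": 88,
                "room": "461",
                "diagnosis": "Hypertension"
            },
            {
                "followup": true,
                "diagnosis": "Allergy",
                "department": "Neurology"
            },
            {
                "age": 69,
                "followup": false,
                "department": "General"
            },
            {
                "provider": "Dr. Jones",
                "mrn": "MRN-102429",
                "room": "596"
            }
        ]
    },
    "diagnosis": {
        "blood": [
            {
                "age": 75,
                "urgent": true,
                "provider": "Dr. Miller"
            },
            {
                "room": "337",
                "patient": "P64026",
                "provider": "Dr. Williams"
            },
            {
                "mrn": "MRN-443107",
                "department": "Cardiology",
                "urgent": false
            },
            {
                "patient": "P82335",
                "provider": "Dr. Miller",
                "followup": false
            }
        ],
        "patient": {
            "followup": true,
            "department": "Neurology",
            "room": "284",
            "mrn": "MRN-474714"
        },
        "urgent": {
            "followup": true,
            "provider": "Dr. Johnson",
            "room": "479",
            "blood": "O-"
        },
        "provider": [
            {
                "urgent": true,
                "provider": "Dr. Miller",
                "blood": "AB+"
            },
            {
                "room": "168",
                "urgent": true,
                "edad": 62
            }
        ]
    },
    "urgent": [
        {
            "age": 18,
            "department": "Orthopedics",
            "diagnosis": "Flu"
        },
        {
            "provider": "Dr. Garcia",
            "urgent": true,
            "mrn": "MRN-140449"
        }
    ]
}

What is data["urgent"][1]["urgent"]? True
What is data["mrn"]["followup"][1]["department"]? "Neurology"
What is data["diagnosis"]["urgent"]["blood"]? "O-"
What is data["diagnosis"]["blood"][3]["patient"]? "P82335"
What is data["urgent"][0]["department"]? "Orthopedics"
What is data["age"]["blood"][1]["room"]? "134"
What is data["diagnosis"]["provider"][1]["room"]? "168"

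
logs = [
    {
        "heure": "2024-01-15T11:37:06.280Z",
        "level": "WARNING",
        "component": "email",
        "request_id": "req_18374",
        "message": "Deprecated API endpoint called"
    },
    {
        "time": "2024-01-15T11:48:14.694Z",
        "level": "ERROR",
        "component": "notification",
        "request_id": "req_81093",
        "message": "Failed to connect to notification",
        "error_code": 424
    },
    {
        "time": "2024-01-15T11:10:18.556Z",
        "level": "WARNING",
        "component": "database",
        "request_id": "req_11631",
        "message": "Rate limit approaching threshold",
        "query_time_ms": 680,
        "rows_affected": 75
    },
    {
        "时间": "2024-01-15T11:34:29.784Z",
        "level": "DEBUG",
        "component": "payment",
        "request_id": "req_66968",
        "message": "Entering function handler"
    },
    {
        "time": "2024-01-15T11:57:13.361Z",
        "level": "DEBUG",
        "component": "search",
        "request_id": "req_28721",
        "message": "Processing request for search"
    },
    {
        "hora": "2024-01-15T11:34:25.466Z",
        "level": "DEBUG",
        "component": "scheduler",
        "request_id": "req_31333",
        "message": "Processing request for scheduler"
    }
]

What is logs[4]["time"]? "2024-01-15T11:57:13.361Z"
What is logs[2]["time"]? "2024-01-15T11:10:18.556Z"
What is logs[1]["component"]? "notification"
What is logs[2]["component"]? "database"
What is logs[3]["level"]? "DEBUG"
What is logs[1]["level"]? "ERROR"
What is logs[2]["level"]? "WARNING"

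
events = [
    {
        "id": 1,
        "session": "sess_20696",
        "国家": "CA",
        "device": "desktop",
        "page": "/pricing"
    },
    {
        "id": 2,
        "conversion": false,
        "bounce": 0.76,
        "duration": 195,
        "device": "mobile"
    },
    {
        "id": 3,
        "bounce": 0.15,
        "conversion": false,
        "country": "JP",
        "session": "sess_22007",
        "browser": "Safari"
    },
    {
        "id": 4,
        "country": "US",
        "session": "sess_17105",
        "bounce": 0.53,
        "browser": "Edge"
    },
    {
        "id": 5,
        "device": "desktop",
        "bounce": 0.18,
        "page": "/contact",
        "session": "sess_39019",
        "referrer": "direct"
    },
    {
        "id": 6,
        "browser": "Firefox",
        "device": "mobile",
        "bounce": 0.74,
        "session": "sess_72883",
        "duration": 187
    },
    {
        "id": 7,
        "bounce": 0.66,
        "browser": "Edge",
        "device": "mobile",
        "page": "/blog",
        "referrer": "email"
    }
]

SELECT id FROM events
[1, 2, 3, 4, 5, 6, 7]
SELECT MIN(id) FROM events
1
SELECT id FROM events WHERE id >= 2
[2, 3, 4, 5, 6, 7]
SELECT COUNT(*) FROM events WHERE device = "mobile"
3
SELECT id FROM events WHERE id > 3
[4, 5, 6, 7]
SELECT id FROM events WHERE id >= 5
[5, 6, 7]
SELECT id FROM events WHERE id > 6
[7]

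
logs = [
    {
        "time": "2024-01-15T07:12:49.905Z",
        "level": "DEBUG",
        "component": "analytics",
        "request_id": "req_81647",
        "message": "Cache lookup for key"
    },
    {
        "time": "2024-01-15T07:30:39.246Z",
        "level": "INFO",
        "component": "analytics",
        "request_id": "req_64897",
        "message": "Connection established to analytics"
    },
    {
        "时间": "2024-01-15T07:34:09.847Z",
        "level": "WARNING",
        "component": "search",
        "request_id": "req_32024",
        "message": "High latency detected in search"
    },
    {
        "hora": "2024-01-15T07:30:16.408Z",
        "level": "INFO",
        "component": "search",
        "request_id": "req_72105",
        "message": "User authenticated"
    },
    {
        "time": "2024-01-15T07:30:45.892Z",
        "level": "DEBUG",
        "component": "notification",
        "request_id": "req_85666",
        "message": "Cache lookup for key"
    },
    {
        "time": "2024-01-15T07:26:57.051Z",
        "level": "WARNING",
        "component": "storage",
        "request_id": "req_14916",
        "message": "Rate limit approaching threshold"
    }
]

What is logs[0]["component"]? "analytics"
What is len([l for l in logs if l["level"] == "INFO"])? 2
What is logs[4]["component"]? "notification"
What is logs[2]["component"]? "search"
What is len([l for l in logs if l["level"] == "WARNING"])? 2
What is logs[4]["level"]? "DEBUG"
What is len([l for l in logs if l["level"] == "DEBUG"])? 2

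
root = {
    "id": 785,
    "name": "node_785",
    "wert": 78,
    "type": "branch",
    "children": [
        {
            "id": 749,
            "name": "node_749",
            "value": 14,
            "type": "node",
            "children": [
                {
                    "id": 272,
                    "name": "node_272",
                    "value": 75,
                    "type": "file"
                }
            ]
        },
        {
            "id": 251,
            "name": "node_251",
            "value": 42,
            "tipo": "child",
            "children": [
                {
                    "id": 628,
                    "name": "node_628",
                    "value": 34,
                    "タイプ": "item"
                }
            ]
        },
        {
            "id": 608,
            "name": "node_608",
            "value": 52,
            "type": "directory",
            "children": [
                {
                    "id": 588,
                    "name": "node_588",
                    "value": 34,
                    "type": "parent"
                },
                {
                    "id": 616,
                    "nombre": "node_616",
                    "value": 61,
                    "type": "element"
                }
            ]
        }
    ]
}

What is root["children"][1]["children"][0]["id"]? 628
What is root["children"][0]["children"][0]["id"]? 272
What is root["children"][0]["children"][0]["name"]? "node_272"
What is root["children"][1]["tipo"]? "child"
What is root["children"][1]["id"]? 251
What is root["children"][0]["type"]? "node"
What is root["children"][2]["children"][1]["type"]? "element"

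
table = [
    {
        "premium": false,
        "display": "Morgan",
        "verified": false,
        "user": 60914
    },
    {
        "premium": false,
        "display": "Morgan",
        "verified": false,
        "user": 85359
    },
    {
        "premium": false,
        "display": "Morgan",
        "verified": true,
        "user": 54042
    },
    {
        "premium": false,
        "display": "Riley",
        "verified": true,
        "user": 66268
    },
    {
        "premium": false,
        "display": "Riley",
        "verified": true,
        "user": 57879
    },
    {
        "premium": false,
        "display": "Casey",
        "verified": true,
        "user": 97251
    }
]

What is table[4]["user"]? 57879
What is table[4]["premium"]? False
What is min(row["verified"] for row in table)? False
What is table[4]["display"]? "Riley"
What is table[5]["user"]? 97251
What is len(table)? 6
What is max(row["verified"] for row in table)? True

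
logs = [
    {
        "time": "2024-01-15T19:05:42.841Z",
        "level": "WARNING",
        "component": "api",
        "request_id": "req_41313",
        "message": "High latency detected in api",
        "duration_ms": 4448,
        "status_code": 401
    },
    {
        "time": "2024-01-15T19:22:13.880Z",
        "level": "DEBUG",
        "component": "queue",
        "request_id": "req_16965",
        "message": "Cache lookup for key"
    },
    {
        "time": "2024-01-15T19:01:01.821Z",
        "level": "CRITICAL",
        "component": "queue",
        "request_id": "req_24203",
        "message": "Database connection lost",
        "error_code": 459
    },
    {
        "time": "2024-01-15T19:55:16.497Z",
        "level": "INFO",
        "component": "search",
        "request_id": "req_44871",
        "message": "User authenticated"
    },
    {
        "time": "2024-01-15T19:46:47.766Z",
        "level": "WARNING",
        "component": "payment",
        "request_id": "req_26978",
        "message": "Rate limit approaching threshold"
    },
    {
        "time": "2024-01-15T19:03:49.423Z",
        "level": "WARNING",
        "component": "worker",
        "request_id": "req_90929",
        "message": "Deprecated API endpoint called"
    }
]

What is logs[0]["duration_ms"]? 4448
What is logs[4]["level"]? "WARNING"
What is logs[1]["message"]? "Cache lookup for key"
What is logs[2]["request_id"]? "req_24203"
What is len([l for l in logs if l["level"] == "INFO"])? 1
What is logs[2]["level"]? "CRITICAL"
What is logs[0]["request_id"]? "req_41313"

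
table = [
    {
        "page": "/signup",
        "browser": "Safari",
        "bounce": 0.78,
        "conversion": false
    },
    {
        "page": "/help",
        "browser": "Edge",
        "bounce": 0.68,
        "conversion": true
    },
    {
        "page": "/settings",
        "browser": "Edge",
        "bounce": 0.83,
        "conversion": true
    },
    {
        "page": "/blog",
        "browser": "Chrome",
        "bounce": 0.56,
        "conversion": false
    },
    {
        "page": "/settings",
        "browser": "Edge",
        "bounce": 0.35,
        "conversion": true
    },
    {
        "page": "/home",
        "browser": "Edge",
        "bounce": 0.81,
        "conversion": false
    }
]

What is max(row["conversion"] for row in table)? True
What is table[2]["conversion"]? True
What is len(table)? 6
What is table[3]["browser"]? "Chrome"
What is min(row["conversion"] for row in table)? False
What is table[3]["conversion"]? False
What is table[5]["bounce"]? 0.81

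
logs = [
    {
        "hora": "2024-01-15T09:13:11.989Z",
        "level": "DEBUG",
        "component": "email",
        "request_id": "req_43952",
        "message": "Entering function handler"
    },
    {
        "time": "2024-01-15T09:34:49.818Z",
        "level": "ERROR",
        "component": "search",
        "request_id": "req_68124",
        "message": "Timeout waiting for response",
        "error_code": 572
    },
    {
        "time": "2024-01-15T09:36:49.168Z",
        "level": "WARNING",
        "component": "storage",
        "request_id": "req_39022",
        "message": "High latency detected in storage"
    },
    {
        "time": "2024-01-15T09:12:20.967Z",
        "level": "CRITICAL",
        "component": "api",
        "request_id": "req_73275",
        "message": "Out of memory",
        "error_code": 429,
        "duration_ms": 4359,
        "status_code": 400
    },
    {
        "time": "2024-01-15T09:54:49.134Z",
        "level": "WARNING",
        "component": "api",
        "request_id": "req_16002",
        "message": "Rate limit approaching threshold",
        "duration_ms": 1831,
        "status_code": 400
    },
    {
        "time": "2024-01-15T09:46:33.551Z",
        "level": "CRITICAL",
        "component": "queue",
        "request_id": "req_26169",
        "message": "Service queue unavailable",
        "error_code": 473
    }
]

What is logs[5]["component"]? "queue"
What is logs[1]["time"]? "2024-01-15T09:34:49.818Z"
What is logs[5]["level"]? "CRITICAL"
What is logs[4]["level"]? "WARNING"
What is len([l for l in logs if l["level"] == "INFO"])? 0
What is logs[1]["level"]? "ERROR"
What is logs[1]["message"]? "Timeout waiting for response"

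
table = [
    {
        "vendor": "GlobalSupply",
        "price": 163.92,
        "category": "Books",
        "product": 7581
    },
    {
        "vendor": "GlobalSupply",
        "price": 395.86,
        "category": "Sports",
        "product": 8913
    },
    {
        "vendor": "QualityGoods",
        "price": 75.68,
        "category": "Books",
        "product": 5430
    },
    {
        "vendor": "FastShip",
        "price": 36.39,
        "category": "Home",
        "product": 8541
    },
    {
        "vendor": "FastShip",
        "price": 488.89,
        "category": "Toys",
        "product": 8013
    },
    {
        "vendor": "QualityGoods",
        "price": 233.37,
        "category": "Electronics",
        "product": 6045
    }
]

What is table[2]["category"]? "Books"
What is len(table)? 6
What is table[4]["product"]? 8013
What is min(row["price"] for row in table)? 36.39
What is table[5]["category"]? "Electronics"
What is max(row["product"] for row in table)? 8913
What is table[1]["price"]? 395.86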